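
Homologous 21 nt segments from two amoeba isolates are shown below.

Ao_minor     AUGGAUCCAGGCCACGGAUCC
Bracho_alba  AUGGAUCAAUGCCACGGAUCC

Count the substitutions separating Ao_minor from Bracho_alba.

2

Differing sites — 8:C/A; 10:G/U.
That gives 2 mismatches out of 21 aligned sites, so the Hamming distance is 2.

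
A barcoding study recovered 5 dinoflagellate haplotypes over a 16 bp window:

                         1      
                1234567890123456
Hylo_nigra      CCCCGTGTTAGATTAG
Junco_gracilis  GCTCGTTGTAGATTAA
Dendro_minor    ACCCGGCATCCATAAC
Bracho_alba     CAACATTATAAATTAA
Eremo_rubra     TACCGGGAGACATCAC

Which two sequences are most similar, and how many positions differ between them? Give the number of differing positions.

Pairwise Hamming distances:
  Hylo_nigra vs Junco_gracilis: 5
  Hylo_nigra vs Dendro_minor: 8
  Hylo_nigra vs Bracho_alba: 7
  Hylo_nigra vs Eremo_rubra: 8
  Junco_gracilis vs Dendro_minor: 9
  Junco_gracilis vs Bracho_alba: 6
  Junco_gracilis vs Eremo_rubra: 10
  Dendro_minor vs Bracho_alba: 10
  Dendro_minor vs Eremo_rubra: 6
  Bracho_alba vs Eremo_rubra: 9
The smallest is 5, between Hylo_nigra and Junco_gracilis.

5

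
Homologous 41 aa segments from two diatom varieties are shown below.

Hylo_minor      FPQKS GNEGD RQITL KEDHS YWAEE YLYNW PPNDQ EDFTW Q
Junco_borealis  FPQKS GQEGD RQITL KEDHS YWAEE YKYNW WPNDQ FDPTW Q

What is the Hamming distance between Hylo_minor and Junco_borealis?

The sequences differ at positions 7 (N/Q), 27 (L/K), 31 (P/W), 36 (E/F), 38 (F/P).
That gives 5 mismatches out of 41 aligned sites, so the Hamming distance is 5.

5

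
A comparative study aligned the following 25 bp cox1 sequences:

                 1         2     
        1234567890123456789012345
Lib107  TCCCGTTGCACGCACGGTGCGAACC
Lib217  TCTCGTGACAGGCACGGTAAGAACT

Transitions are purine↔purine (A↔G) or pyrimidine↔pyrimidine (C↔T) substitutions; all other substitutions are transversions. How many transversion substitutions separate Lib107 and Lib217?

Differing sites — 3:C/T (Ti); 7:T/G (Tv); 8:G/A (Ti); 11:C/G (Tv); 19:G/A (Ti); 20:C/A (Tv); 25:C/T (Ti).
Of the 7 differences, 4 transitions and 3 transversions, so the answer is 3.

3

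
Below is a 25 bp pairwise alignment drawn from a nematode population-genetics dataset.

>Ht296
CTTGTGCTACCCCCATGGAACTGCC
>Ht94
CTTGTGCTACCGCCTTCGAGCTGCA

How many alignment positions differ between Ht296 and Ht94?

Mismatches occur at site 12 (C↔G), site 15 (A↔T), site 17 (G↔C), site 20 (A↔G), site 25 (C↔A).
That gives 5 mismatches out of 25 aligned sites, so the Hamming distance is 5.

5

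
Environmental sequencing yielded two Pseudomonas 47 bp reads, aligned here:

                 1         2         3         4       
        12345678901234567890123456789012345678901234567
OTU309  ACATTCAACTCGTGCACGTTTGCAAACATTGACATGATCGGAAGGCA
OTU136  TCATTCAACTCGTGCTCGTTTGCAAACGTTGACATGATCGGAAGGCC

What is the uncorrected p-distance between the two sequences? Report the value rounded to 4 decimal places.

0.0851

The sequences differ at positions 1 (A/T), 16 (A/T), 28 (A/G), 47 (A/C).
There are 4 differences over 47 sites, so p = 4/47 = 0.0851.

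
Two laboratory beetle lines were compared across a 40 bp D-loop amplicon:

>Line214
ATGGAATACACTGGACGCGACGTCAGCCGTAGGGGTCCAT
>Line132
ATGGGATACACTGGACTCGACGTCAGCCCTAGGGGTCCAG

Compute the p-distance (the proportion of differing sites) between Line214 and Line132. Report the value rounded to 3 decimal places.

0.100

Mismatches occur at site 5 (A↔G), site 17 (G↔T), site 29 (G↔C), site 40 (T↔G).
There are 4 differences over 40 sites, so p = 4/40 = 0.100.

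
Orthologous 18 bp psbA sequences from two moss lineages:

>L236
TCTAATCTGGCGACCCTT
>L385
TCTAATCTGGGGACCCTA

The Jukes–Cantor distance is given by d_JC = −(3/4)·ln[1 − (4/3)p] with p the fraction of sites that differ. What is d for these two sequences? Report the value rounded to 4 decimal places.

Differing sites — 11:C/G; 18:T/A.
p = 2/18 = 0.111111.
d = −0.75 · ln(1 − (4/3)·0.111111) = −0.75 · ln(0.851852) = −0.75 · (-0.160342) = 0.1203.

0.1203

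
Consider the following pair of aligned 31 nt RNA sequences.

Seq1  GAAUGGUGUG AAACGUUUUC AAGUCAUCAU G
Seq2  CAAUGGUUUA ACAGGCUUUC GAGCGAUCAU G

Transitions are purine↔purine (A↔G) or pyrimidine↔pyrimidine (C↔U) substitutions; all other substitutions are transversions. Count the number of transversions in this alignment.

Mismatches occur at site 1 (G↔C, transversion), site 8 (G↔U, transversion), site 10 (G↔A, transition), site 12 (A↔C, transversion), site 14 (C↔G, transversion), site 16 (U↔C, transition), site 21 (A↔G, transition), site 24 (U↔C, transition), site 25 (C↔G, transversion).
Of the 9 differences, 4 transitions and 5 transversions, so the answer is 5.

5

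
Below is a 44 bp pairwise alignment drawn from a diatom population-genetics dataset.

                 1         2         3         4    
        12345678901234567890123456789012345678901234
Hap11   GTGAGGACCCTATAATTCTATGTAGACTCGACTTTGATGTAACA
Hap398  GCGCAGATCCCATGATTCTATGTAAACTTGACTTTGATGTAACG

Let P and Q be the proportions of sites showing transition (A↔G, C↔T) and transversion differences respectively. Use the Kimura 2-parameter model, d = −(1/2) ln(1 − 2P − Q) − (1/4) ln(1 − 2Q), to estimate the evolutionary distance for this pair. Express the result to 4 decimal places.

0.2558

Differing sites — 2:T/C (Ti); 4:A/C (Tv); 5:G/A (Ti); 8:C/T (Ti); 11:T/C (Ti); 14:A/G (Ti); 25:G/A (Ti); 29:C/T (Ti); 44:A/G (Ti).
Of the 9 differences, 8 transitions and 1 transversion over 44 sites: P = 8/44 = 0.181818, Q = 1/44 = 0.022727.
d = −0.5·ln(0.613637) − 0.25·ln(0.954546) = −0.5·(-0.488352) − 0.25·(-0.046519) = 0.2558.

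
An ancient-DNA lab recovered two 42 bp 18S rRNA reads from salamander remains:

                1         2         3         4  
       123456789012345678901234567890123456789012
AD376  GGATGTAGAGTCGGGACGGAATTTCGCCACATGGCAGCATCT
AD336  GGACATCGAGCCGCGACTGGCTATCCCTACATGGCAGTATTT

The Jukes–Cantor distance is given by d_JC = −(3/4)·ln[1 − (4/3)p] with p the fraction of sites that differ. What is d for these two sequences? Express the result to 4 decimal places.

0.3992

Mismatches occur at site 4 (T↔C), site 5 (G↔A), site 7 (A↔C), site 11 (T↔C), site 14 (G↔C), site 18 (G↔T), site 20 (A↔G), site 21 (A↔C), site 23 (T↔A), site 26 (G↔C), site 28 (C↔T), site 38 (C↔T), site 41 (C↔T).
p = 13/42 = 0.309524.
d = −0.75 · ln(1 − (4/3)·0.309524) = −0.75 · ln(0.587301) = −0.75 · (-0.532218) = 0.3992.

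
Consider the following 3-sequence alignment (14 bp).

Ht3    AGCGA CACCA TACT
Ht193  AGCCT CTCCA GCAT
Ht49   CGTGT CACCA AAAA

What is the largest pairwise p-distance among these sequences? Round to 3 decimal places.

0.500

Pairwise Hamming distances:
  Ht3 vs Ht193: 6
  Ht3 vs Ht49: 6
  Ht193 vs Ht49: 7
The largest is 7 mismatches, between Ht193 and Ht49; p = 7/14 = 0.500.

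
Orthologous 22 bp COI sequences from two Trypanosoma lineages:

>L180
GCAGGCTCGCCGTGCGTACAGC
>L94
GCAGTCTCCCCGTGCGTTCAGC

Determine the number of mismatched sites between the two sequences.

Differing sites — 5:G/T; 9:G/C; 18:A/T.
That gives 3 mismatches out of 22 aligned sites, so the Hamming distance is 3.

3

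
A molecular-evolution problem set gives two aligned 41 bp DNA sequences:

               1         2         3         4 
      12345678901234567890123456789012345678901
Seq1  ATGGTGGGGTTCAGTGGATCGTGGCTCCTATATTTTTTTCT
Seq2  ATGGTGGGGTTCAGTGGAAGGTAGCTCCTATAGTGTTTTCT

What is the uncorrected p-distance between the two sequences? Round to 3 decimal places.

0.122

Differing sites — 19:T/A; 20:C/G; 23:G/A; 33:T/G; 35:T/G.
There are 5 differences over 41 sites, so p = 5/41 = 0.122.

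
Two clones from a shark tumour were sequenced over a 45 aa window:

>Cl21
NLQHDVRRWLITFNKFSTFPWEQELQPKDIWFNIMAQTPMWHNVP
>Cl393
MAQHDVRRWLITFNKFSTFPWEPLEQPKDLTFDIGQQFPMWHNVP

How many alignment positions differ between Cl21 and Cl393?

The sequences differ at positions 1 (N/M), 2 (L/A), 23 (Q/P), 24 (E/L), 25 (L/E), 30 (I/L), 31 (W/T), 33 (N/D), 35 (M/G), 36 (A/Q), 38 (T/F).
That gives 11 mismatches out of 45 aligned sites, so the Hamming distance is 11.

11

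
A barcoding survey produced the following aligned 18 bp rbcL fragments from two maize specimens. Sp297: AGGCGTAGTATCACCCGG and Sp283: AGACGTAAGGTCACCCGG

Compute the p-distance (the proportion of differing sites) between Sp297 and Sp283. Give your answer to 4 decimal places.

0.2222

Differing sites — 3:G/A; 8:G/A; 9:T/G; 10:A/G.
There are 4 differences over 18 sites, so p = 4/18 = 0.2222.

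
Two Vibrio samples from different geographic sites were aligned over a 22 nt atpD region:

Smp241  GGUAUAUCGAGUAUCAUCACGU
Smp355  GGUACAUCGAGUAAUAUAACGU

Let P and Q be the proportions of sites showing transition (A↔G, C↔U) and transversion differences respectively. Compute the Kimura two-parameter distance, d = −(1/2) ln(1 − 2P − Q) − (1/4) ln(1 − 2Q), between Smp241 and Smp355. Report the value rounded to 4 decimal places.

0.2094

Differing sites — 5:U/C (Ti); 14:U/A (Tv); 15:C/U (Ti); 18:C/A (Tv).
Of the 4 differences, 2 transitions and 2 transversions over 22 sites: P = 2/22 = 0.090909, Q = 2/22 = 0.090909.
d = −0.5·ln(0.727273) − 0.25·ln(0.818182) = −0.5·(-0.318453) − 0.25·(-0.200670) = 0.2094.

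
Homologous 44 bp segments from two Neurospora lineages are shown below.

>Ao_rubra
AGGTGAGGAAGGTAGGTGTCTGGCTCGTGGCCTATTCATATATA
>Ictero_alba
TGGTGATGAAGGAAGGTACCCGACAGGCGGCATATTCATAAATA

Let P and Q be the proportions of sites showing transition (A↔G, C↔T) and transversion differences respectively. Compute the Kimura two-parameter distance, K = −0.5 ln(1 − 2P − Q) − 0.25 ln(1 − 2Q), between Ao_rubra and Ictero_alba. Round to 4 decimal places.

0.3399

Mismatches occur at site 1 (A→T, transversion), site 7 (G→T, transversion), site 13 (T→A, transversion), site 18 (G→A, transition), site 19 (T→C, transition), site 21 (T→C, transition), site 23 (G→A, transition), site 25 (T→A, transversion), site 26 (C→G, transversion), site 28 (T→C, transition), site 32 (C→A, transversion), site 41 (T→A, transversion).
Of the 12 differences, 5 transitions and 7 transversions over 44 sites: P = 5/44 = 0.113636, Q = 7/44 = 0.159091.
d = −0.5·ln(0.613637) − 0.25·ln(0.681818) = −0.5·(-0.488352) − 0.25·(-0.382993) = 0.3399.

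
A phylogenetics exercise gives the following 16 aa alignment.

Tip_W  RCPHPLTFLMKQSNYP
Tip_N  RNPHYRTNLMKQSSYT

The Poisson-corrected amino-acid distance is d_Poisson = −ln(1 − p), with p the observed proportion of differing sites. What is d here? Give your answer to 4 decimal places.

Mismatches occur at site 2 (C/N), site 5 (P/Y), site 6 (L/R), site 8 (F/N), site 14 (N/S), site 16 (P/T).
p = 6/16 = 0.375000.
d = −ln(1 − 0.375000) = −ln(0.625000) = 0.4700.

0.4700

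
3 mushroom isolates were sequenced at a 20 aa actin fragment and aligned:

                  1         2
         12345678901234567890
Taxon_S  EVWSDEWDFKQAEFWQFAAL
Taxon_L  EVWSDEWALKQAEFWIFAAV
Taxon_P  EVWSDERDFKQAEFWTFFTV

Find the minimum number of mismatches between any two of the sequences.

Pairwise Hamming distances:
  Taxon_S vs Taxon_L: 4
  Taxon_S vs Taxon_P: 5
  Taxon_L vs Taxon_P: 6
The smallest is 4, between Taxon_S and Taxon_L.

4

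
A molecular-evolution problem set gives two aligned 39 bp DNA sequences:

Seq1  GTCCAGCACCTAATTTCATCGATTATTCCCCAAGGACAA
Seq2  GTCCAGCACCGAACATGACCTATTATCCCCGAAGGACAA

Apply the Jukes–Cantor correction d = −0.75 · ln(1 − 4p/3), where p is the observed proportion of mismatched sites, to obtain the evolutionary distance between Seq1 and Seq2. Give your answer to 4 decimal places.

0.2396

The sequences differ at positions 11 (T/G), 14 (T/C), 15 (T/A), 17 (C/G), 19 (T/C), 21 (G/T), 27 (T/C), 31 (C/G).
p = 8/39 = 0.205128.
d = −0.75 · ln(1 − (4/3)·0.205128) = −0.75 · ln(0.726496) = −0.75 · (-0.319522) = 0.2396.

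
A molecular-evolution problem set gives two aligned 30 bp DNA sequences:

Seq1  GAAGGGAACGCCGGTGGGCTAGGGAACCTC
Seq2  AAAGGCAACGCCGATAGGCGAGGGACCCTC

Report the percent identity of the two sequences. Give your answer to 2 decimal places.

Mismatches occur at site 1 (G/A), site 6 (G/C), site 14 (G/A), site 16 (G/A), site 20 (T/G), site 26 (A/C).
24 of the 30 sites match, so the percent identity is 24/30 × 100 = 80.00%.

80.00%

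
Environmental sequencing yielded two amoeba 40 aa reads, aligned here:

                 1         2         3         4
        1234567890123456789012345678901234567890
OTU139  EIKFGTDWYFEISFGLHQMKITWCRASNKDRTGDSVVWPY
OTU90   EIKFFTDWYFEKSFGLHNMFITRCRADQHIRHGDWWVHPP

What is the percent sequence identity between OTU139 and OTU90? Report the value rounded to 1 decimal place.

65.0%

Differing sites — 5:G/F; 12:I/K; 18:Q/N; 20:K/F; 23:W/R; 27:S/D; 28:N/Q; 29:K/H; 30:D/I; 32:T/H; 35:S/W; 36:V/W; 38:W/H; 40:Y/P.
26 of the 40 sites match, so the percent identity is 26/40 × 100 = 65.0%.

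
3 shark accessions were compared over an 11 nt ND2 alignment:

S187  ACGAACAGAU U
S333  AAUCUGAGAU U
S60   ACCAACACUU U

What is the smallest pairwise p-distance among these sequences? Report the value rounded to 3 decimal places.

0.273

Pairwise Hamming distances:
  S187 vs S333: 5
  S187 vs S60: 3
  S333 vs S60: 7
The smallest is 3 mismatches, between S187 and S60; p = 3/11 = 0.273.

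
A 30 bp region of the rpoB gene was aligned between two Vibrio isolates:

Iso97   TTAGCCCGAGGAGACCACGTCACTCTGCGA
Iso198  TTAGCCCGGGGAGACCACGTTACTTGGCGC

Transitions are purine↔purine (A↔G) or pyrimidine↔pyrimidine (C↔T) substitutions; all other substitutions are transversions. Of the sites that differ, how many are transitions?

Differing sites — 9:A/G (Ti); 21:C/T (Ti); 25:C/T (Ti); 26:T/G (Tv); 30:A/C (Tv).
Of the 5 differences, 3 transitions and 2 transversions, so the answer is 3.

3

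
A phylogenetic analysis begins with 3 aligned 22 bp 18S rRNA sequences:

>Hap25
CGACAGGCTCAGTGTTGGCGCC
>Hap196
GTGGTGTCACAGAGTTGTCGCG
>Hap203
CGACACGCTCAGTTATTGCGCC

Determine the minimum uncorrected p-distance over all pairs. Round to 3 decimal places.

0.182

Pairwise Hamming distances:
  Hap25 vs Hap196: 10
  Hap25 vs Hap203: 4
  Hap196 vs Hap203: 14
The smallest is 4 mismatches, between Hap25 and Hap203; p = 4/22 = 0.182.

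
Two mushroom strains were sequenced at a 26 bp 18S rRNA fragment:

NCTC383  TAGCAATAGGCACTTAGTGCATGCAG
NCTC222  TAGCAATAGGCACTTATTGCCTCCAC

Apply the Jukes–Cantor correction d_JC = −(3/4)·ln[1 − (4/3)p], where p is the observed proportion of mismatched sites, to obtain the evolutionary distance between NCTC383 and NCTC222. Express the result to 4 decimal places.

The sequences differ at positions 17 (G/T), 21 (A/C), 23 (G/C), 26 (G/C).
p = 4/26 = 0.153846.
d = −0.75 · ln(1 − (4/3)·0.153846) = −0.75 · ln(0.794872) = −0.75 · (-0.229574) = 0.1722.

0.1722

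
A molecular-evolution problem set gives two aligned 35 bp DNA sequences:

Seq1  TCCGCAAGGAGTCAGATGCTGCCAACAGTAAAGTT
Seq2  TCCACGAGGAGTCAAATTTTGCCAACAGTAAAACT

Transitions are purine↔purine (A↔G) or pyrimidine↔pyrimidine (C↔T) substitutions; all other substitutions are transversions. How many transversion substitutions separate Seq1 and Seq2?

The sequences differ at positions 4 (G/A, transition), 6 (A/G, transition), 15 (G/A, transition), 18 (G/T, transversion), 19 (C/T, transition), 33 (G/A, transition), 34 (T/C, transition).
Of the 7 differences, 6 transitions and 1 transversion, so the answer is 1.

1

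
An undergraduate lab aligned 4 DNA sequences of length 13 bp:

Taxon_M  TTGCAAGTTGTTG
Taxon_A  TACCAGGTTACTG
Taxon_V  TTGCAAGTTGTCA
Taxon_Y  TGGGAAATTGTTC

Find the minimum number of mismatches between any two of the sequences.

Pairwise Hamming distances:
  Taxon_M vs Taxon_A: 5
  Taxon_M vs Taxon_V: 2
  Taxon_M vs Taxon_Y: 4
  Taxon_A vs Taxon_V: 7
  Taxon_A vs Taxon_Y: 8
  Taxon_V vs Taxon_Y: 5
The smallest is 2, between Taxon_M and Taxon_V.

2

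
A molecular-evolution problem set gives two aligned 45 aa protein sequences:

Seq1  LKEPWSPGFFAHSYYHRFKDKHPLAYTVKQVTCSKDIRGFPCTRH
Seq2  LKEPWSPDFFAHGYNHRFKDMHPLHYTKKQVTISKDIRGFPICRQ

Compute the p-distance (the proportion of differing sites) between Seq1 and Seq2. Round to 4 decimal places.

Differing sites — 8:G/D; 13:S/G; 15:Y/N; 21:K/M; 25:A/H; 28:V/K; 33:C/I; 42:C/I; 43:T/C; 45:H/Q.
There are 10 differences over 45 sites, so p = 10/45 = 0.2222.

0.2222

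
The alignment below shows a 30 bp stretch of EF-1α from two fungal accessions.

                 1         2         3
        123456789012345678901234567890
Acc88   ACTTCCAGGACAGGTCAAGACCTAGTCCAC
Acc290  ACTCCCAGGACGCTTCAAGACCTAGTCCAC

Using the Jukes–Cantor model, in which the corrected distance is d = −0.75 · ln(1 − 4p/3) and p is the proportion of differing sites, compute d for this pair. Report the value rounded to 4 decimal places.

0.1468

The sequences differ at positions 4 (T/C), 12 (A/G), 13 (G/C), 14 (G/T).
p = 4/30 = 0.133333.
d = −0.75 · ln(1 − (4/3)·0.133333) = −0.75 · ln(0.822223) = −0.75 · (-0.195744) = 0.1468.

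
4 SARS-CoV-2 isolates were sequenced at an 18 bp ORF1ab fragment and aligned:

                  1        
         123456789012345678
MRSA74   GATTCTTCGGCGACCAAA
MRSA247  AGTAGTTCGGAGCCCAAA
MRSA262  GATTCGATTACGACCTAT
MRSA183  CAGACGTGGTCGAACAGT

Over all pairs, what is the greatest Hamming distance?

13

Pairwise Hamming distances:
  MRSA74 vs MRSA247: 6
  MRSA74 vs MRSA262: 7
  MRSA74 vs MRSA183: 9
  MRSA247 vs MRSA262: 13
  MRSA247 vs MRSA183: 12
  MRSA262 vs MRSA183: 10
The largest is 13, between MRSA247 and MRSA262.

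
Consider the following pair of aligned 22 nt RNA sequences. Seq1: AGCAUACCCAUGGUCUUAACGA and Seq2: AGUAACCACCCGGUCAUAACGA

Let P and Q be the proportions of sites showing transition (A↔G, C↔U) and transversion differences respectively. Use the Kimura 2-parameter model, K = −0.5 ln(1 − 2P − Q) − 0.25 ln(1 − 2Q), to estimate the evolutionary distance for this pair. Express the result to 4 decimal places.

The sequences differ at positions 3 (C/U, transition), 5 (U/A, transversion), 6 (A/C, transversion), 8 (C/A, transversion), 10 (A/C, transversion), 11 (U/C, transition), 16 (U/A, transversion).
Of the 7 differences, 2 transitions and 5 transversions over 22 sites: P = 2/22 = 0.090909, Q = 5/22 = 0.227273.
d = −0.5·ln(0.590909) − 0.25·ln(0.545454) = −0.5·(-0.526093) − 0.25·(-0.606137) = 0.4146.

0.4146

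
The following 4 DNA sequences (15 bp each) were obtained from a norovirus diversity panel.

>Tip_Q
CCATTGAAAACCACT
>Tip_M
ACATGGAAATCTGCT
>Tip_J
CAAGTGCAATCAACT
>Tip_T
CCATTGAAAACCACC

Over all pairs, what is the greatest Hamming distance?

7

Pairwise Hamming distances:
  Tip_Q vs Tip_M: 5
  Tip_Q vs Tip_J: 5
  Tip_Q vs Tip_T: 1
  Tip_M vs Tip_J: 7
  Tip_M vs Tip_T: 6
  Tip_J vs Tip_T: 6
The largest is 7, between Tip_M and Tip_J.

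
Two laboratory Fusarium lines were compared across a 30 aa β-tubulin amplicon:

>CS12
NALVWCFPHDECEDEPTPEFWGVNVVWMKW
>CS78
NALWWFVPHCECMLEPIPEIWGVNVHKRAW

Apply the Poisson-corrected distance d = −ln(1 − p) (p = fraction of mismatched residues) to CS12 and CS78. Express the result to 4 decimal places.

Mismatches occur at site 4 (V→W), site 6 (C→F), site 7 (F→V), site 10 (D→C), site 13 (E→M), site 14 (D→L), site 17 (T→I), site 20 (F→I), site 26 (V→H), site 27 (W→K), site 28 (M→R), site 29 (K→A).
p = 12/30 = 0.400000.
d = −ln(1 − 0.400000) = −ln(0.600000) = 0.5108.

0.5108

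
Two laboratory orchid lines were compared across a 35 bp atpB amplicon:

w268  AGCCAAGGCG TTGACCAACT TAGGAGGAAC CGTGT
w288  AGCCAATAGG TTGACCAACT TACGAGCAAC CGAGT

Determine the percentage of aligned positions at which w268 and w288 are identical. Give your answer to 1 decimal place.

Mismatches occur at site 7 (G→T), site 8 (G→A), site 9 (C→G), site 23 (G→C), site 27 (G→C), site 33 (T→A).
29 of the 35 sites match, so the percent identity is 29/35 × 100 = 82.9%.

82.9%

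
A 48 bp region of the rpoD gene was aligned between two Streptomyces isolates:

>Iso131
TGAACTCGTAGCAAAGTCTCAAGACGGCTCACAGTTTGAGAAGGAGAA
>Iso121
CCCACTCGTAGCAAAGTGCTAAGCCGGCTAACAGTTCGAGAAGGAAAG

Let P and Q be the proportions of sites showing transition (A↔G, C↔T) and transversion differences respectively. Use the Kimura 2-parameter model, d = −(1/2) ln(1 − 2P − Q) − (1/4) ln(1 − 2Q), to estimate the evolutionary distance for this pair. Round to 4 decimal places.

Differing sites — 1:T/C (Ti); 2:G/C (Tv); 3:A/C (Tv); 18:C/G (Tv); 19:T/C (Ti); 20:C/T (Ti); 24:A/C (Tv); 30:C/A (Tv); 37:T/C (Ti); 46:G/A (Ti); 48:A/G (Ti).
Of the 11 differences, 6 transitions and 5 transversions over 48 sites: P = 6/48 = 0.125000, Q = 5/48 = 0.104167.
d = −0.5·ln(0.645833) − 0.25·ln(0.791666) = −0.5·(-0.437214) − 0.25·(-0.233616) = 0.2770.

0.2770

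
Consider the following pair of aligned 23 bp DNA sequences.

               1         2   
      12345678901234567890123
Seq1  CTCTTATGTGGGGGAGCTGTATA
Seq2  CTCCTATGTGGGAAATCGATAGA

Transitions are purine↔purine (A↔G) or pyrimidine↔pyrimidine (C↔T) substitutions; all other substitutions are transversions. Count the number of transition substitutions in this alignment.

Mismatches occur at site 4 (T↔C, transition), site 13 (G↔A, transition), site 14 (G↔A, transition), site 16 (G↔T, transversion), site 18 (T↔G, transversion), site 19 (G↔A, transition), site 22 (T↔G, transversion).
Of the 7 differences, 4 transitions and 3 transversions, so the answer is 4.

4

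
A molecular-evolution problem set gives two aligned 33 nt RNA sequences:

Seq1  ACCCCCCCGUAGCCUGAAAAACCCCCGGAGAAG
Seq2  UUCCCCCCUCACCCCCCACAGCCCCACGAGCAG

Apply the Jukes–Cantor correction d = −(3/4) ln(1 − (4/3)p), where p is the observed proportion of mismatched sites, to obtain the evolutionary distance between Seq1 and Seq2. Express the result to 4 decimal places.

The sequences differ at positions 1 (A/U), 2 (C/U), 9 (G/U), 10 (U/C), 12 (G/C), 15 (U/C), 16 (G/C), 17 (A/C), 19 (A/C), 21 (A/G), 26 (C/A), 27 (G/C), 31 (A/C).
p = 13/33 = 0.393939.
d = −0.75 · ln(1 − (4/3)·0.393939) = −0.75 · ln(0.474748) = −0.75 · (-0.744971) = 0.5587.

0.5587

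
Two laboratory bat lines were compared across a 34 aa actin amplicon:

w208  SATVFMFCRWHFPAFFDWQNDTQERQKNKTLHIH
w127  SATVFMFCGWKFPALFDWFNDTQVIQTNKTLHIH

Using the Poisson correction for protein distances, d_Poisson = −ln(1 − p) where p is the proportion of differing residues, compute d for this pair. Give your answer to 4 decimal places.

0.2305

The sequences differ at positions 9 (R/G), 11 (H/K), 15 (F/L), 19 (Q/F), 24 (E/V), 25 (R/I), 27 (K/T).
p = 7/34 = 0.205882.
d = −ln(1 − 0.205882) = −ln(0.794118) = 0.2305.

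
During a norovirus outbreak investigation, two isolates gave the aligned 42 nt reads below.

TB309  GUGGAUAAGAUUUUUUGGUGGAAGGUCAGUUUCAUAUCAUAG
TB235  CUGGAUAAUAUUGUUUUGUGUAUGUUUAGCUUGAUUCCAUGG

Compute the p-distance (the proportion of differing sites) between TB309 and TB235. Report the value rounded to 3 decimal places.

0.310

The sequences differ at positions 1 (G/C), 9 (G/U), 13 (U/G), 17 (G/U), 21 (G/U), 23 (A/U), 25 (G/U), 27 (C/U), 30 (U/C), 33 (C/G), 36 (A/U), 37 (U/C), 41 (A/G).
There are 13 differences over 42 sites, so p = 13/42 = 0.310.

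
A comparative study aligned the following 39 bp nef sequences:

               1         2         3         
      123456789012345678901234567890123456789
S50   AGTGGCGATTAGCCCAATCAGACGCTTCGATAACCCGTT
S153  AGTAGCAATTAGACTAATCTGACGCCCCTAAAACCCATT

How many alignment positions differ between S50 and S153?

Differing sites — 4:G/A; 7:G/A; 13:C/A; 15:C/T; 20:A/T; 26:T/C; 27:T/C; 29:G/T; 31:T/A; 37:G/A.
That gives 10 mismatches out of 39 aligned sites, so the Hamming distance is 10.

10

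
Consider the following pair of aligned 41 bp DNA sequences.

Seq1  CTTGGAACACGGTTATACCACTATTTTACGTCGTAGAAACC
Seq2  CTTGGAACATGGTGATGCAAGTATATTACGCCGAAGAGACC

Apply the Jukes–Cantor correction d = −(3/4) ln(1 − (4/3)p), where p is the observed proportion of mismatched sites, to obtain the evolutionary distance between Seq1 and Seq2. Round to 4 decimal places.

0.2597

Differing sites — 10:C/T; 14:T/G; 17:A/G; 19:C/A; 21:C/G; 25:T/A; 31:T/C; 34:T/A; 38:A/G.
p = 9/41 = 0.219512.
d = −0.75 · ln(1 − (4/3)·0.219512) = −0.75 · ln(0.707317) = −0.75 · (-0.346276) = 0.2597.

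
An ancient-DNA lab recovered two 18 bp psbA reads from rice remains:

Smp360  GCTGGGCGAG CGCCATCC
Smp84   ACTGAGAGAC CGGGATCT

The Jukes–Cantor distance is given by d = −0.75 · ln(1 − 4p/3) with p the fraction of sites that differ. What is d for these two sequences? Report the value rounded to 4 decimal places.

The sequences differ at positions 1 (G/A), 5 (G/A), 7 (C/A), 10 (G/C), 13 (C/G), 14 (C/G), 18 (C/T).
p = 7/18 = 0.388889.
d = −0.75 · ln(1 − (4/3)·0.388889) = −0.75 · ln(0.481481) = −0.75 · (-0.730889) = 0.5482.

0.5482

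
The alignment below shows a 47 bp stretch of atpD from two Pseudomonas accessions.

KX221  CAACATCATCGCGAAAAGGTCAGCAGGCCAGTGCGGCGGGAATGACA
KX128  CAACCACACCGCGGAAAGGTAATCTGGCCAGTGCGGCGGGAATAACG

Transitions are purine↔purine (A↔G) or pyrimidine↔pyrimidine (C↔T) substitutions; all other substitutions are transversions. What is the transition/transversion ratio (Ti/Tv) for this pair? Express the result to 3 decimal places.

0.800

The sequences differ at positions 5 (A/C, transversion), 6 (T/A, transversion), 9 (T/C, transition), 14 (A/G, transition), 21 (C/A, transversion), 23 (G/T, transversion), 25 (A/T, transversion), 44 (G/A, transition), 47 (A/G, transition).
Of the 9 differences, 4 transitions and 5 transversions, so Ti/Tv = 4/5 = 0.800.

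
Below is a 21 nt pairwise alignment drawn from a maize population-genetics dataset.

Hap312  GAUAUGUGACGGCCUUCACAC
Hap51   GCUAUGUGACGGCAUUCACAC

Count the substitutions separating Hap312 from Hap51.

The sequences differ at positions 2 (A/C), 14 (C/A).
That gives 2 mismatches out of 21 aligned sites, so the Hamming distance is 2.

2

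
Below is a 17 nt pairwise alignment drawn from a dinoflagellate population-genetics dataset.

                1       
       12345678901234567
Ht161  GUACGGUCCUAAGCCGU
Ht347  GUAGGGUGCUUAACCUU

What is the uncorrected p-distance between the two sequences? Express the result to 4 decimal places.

0.2941

The sequences differ at positions 4 (C/G), 8 (C/G), 11 (A/U), 13 (G/A), 16 (G/U).
There are 5 differences over 17 sites, so p = 5/17 = 0.2941.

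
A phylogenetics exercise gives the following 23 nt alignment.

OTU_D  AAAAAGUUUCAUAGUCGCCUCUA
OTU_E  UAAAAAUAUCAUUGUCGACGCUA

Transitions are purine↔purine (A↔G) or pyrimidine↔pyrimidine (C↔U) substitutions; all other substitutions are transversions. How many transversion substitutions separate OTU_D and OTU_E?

The sequences differ at positions 1 (A/U, transversion), 6 (G/A, transition), 8 (U/A, transversion), 13 (A/U, transversion), 18 (C/A, transversion), 20 (U/G, transversion).
Of the 6 differences, 1 transition and 5 transversions, so the answer is 5.

5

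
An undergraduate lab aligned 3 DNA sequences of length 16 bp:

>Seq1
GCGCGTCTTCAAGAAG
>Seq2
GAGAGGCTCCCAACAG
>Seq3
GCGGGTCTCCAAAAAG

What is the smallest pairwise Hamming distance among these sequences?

3

Pairwise Hamming distances:
  Seq1 vs Seq2: 7
  Seq1 vs Seq3: 3
  Seq2 vs Seq3: 5
The smallest is 3, between Seq1 and Seq3.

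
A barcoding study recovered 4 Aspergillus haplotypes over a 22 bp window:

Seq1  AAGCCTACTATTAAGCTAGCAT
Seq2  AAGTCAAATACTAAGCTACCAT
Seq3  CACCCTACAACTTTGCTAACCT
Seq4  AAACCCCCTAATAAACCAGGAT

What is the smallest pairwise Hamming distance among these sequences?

Pairwise Hamming distances:
  Seq1 vs Seq2: 5
  Seq1 vs Seq3: 8
  Seq1 vs Seq4: 7
  Seq2 vs Seq3: 10
  Seq2 vs Seq4: 10
  Seq3 vs Seq4: 13
The smallest is 5, between Seq1 and Seq2.

5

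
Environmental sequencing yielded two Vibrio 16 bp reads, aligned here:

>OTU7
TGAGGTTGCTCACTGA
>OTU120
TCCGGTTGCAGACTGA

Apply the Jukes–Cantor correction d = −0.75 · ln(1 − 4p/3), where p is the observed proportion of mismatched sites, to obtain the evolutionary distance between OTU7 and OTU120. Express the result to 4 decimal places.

0.3041

Mismatches occur at site 2 (G↔C), site 3 (A↔C), site 10 (T↔A), site 11 (C↔G).
p = 4/16 = 0.250000.
d = −0.75 · ln(1 − (4/3)·0.250000) = −0.75 · ln(0.666667) = −0.75 · (-0.405465) = 0.3041.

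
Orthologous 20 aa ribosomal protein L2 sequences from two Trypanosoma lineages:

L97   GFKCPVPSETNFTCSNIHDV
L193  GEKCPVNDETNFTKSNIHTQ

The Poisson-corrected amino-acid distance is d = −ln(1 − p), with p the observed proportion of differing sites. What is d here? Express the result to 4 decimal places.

0.3567

The sequences differ at positions 2 (F/E), 7 (P/N), 8 (S/D), 14 (C/K), 19 (D/T), 20 (V/Q).
p = 6/20 = 0.300000.
d = −ln(1 − 0.300000) = −ln(0.700000) = 0.3567.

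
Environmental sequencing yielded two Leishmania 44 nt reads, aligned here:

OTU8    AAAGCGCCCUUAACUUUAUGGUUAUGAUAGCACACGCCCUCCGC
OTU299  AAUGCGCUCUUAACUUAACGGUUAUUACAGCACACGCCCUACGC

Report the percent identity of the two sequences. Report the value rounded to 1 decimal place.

Differing sites — 3:A/U; 8:C/U; 17:U/A; 19:U/C; 26:G/U; 28:U/C; 41:C/A.
37 of the 44 sites match, so the percent identity is 37/44 × 100 = 84.1%.

84.1%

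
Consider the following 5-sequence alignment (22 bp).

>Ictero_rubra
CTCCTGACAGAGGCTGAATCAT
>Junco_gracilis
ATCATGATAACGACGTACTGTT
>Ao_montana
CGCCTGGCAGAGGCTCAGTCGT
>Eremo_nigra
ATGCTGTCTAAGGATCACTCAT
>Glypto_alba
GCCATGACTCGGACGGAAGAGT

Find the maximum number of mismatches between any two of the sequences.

15

Pairwise Hamming distances:
  Ictero_rubra vs Junco_gracilis: 11
  Ictero_rubra vs Ao_montana: 5
  Ictero_rubra vs Eremo_nigra: 8
  Ictero_rubra vs Glypto_alba: 11
  Junco_gracilis vs Ao_montana: 13
  Junco_gracilis vs Eremo_nigra: 12
  Junco_gracilis vs Glypto_alba: 11
  Ao_montana vs Eremo_nigra: 9
  Ao_montana vs Glypto_alba: 13
  Eremo_nigra vs Glypto_alba: 15
The largest is 15, between Eremo_nigra and Glypto_alba.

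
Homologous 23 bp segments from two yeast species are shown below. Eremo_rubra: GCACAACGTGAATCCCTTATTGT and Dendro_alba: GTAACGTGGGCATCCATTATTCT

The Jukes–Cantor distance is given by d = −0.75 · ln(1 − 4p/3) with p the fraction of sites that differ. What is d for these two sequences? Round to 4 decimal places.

0.5532

Differing sites — 2:C/T; 4:C/A; 5:A/C; 6:A/G; 7:C/T; 9:T/G; 11:A/C; 16:C/A; 22:G/C.
p = 9/23 = 0.391304.
d = −0.75 · ln(1 − (4/3)·0.391304) = −0.75 · ln(0.478261) = −0.75 · (-0.737599) = 0.5532.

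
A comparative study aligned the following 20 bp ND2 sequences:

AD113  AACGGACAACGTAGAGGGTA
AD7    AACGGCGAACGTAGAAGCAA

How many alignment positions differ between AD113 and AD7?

5

Differing sites — 6:A/C; 7:C/G; 16:G/A; 18:G/C; 19:T/A.
That gives 5 mismatches out of 20 aligned sites, so the Hamming distance is 5.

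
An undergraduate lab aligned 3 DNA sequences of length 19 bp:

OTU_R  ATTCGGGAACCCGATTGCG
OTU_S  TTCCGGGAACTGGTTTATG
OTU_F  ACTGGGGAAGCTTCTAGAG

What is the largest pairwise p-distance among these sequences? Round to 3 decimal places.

0.632

Pairwise Hamming distances:
  OTU_R vs OTU_S: 7
  OTU_R vs OTU_F: 8
  OTU_S vs OTU_F: 12
The largest is 12 mismatches, between OTU_S and OTU_F; p = 12/19 = 0.632.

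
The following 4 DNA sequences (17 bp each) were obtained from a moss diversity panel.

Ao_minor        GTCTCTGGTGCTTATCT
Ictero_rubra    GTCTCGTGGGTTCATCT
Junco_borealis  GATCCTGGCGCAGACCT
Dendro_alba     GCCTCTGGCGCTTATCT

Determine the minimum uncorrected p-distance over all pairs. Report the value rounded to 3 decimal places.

0.118

Pairwise Hamming distances:
  Ao_minor vs Ictero_rubra: 5
  Ao_minor vs Junco_borealis: 7
  Ao_minor vs Dendro_alba: 2
  Ictero_rubra vs Junco_borealis: 10
  Ictero_rubra vs Dendro_alba: 6
  Junco_borealis vs Dendro_alba: 6
The smallest is 2 mismatches, between Ao_minor and Dendro_alba; p = 2/17 = 0.118.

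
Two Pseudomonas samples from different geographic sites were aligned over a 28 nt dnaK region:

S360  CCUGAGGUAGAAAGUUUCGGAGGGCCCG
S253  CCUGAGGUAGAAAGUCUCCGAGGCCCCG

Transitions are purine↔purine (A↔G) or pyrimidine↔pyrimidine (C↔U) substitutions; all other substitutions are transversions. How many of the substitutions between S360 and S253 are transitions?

Mismatches occur at site 16 (U↔C, transition), site 19 (G↔C, transversion), site 24 (G↔C, transversion).
Of the 3 differences, 1 transition and 2 transversions, so the answer is 1.

1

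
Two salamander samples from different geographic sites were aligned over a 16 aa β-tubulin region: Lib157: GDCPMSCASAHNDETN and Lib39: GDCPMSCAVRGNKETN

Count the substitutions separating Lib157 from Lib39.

Differing sites — 9:S/V; 10:A/R; 11:H/G; 13:D/K.
That gives 4 mismatches out of 16 aligned sites, so the Hamming distance is 4.

4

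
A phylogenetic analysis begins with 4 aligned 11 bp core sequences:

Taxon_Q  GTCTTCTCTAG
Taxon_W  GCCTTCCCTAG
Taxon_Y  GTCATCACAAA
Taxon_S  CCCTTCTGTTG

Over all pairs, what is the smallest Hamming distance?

Pairwise Hamming distances:
  Taxon_Q vs Taxon_W: 2
  Taxon_Q vs Taxon_Y: 4
  Taxon_Q vs Taxon_S: 4
  Taxon_W vs Taxon_Y: 5
  Taxon_W vs Taxon_S: 4
  Taxon_Y vs Taxon_S: 8
The smallest is 2, between Taxon_Q and Taxon_W.

2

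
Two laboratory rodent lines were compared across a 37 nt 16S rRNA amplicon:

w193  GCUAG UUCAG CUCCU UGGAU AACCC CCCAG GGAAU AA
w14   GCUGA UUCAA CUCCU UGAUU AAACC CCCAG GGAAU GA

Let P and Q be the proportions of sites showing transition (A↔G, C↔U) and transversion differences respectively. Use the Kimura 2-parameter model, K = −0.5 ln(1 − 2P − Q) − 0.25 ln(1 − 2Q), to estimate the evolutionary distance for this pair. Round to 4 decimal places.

Differing sites — 4:A/G (Ti); 5:G/A (Ti); 10:G/A (Ti); 18:G/A (Ti); 19:A/U (Tv); 23:C/A (Tv); 36:A/G (Ti).
Of the 7 differences, 5 transitions and 2 transversions over 37 sites: P = 5/37 = 0.135135, Q = 2/37 = 0.054054.
d = −0.5·ln(0.675676) − 0.25·ln(0.891892) = −0.5·(-0.392042) − 0.25·(-0.114410) = 0.2246.

0.2246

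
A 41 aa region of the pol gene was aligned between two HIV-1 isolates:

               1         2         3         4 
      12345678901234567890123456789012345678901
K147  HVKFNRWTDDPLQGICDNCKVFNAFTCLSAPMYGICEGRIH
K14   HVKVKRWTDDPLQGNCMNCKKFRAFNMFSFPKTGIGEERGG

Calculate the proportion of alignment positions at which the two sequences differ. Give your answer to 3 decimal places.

0.390

The sequences differ at positions 4 (F/V), 5 (N/K), 15 (I/N), 17 (D/M), 21 (V/K), 23 (N/R), 26 (T/N), 27 (C/M), 28 (L/F), 30 (A/F), 32 (M/K), 33 (Y/T), 36 (C/G), 38 (G/E), 40 (I/G), 41 (H/G).
There are 16 differences over 41 sites, so p = 16/41 = 0.390.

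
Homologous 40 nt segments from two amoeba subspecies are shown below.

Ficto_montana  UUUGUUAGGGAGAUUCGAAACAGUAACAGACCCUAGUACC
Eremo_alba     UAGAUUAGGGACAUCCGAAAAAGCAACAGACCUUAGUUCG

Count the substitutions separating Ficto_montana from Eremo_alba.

The sequences differ at positions 2 (U/A), 3 (U/G), 4 (G/A), 12 (G/C), 15 (U/C), 21 (C/A), 24 (U/C), 33 (C/U), 38 (A/U), 40 (C/G).
That gives 10 mismatches out of 40 aligned sites, so the Hamming distance is 10.

10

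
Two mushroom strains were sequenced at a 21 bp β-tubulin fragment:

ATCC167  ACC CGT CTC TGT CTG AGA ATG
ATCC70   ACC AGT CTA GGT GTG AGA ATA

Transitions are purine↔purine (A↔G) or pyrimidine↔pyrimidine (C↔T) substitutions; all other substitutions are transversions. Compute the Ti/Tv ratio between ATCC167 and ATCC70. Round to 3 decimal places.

Differing sites — 4:C/A (Tv); 9:C/A (Tv); 10:T/G (Tv); 13:C/G (Tv); 21:G/A (Ti).
Of the 5 differences, 1 transition and 4 transversions, so Ti/Tv = 1/4 = 0.250.

0.250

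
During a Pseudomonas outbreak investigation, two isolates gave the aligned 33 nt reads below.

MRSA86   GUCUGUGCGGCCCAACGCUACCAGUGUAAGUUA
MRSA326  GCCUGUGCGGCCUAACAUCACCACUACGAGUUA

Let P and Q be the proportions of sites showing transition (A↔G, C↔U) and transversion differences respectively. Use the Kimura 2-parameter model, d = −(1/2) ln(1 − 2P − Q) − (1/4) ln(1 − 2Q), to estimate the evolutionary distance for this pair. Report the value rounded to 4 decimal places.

0.3776

Differing sites — 2:U/C (Ti); 13:C/U (Ti); 17:G/A (Ti); 18:C/U (Ti); 19:U/C (Ti); 24:G/C (Tv); 26:G/A (Ti); 27:U/C (Ti); 28:A/G (Ti).
Of the 9 differences, 8 transitions and 1 transversion over 33 sites: P = 8/33 = 0.242424, Q = 1/33 = 0.030303.
d = −0.5·ln(0.484849) − 0.25·ln(0.939394) = −0.5·(-0.723918) − 0.25·(-0.062520) = 0.3776.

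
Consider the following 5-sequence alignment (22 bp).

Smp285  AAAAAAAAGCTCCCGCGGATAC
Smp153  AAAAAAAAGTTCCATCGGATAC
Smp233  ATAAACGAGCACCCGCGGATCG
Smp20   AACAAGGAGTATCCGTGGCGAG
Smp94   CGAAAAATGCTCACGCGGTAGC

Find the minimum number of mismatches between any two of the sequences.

Pairwise Hamming distances:
  Smp285 vs Smp153: 3
  Smp285 vs Smp233: 6
  Smp285 vs Smp20: 10
  Smp285 vs Smp94: 7
  Smp153 vs Smp233: 9
  Smp153 vs Smp20: 11
  Smp153 vs Smp94: 10
  Smp233 vs Smp20: 9
  Smp233 vs Smp94: 11
  Smp20 vs Smp94: 15
The smallest is 3, between Smp285 and Smp153.

3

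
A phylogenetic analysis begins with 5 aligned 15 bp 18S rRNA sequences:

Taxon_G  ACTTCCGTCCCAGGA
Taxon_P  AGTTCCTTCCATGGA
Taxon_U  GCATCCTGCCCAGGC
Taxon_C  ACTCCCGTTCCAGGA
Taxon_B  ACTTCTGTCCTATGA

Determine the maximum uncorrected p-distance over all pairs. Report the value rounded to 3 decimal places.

0.533

Pairwise Hamming distances:
  Taxon_G vs Taxon_P: 4
  Taxon_G vs Taxon_U: 5
  Taxon_G vs Taxon_C: 2
  Taxon_G vs Taxon_B: 3
  Taxon_P vs Taxon_U: 7
  Taxon_P vs Taxon_C: 6
  Taxon_P vs Taxon_B: 6
  Taxon_U vs Taxon_C: 7
  Taxon_U vs Taxon_B: 8
  Taxon_C vs Taxon_B: 5
The largest is 8 mismatches, between Taxon_U and Taxon_B; p = 8/15 = 0.533.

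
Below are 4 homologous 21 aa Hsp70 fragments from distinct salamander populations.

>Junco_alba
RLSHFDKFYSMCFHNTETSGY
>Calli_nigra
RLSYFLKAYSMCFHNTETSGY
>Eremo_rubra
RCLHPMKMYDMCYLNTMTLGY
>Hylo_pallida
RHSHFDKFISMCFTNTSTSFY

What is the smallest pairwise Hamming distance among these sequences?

3

Pairwise Hamming distances:
  Junco_alba vs Calli_nigra: 3
  Junco_alba vs Eremo_rubra: 10
  Junco_alba vs Hylo_pallida: 5
  Calli_nigra vs Eremo_rubra: 11
  Calli_nigra vs Hylo_pallida: 8
  Eremo_rubra vs Hylo_pallida: 12
The smallest is 3, between Junco_alba and Calli_nigra.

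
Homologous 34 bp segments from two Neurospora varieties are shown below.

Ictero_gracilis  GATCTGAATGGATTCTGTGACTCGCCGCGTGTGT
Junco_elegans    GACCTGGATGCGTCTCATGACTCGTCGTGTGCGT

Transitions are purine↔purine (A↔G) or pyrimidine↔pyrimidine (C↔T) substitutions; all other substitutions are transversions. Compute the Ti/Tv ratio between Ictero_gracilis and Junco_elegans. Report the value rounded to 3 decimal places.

10.000

Differing sites — 3:T/C (Ti); 7:A/G (Ti); 11:G/C (Tv); 12:A/G (Ti); 14:T/C (Ti); 15:C/T (Ti); 16:T/C (Ti); 17:G/A (Ti); 25:C/T (Ti); 28:C/T (Ti); 32:T/C (Ti).
Of the 11 differences, 10 transitions and 1 transversion, so Ti/Tv = 10/1 = 10.000.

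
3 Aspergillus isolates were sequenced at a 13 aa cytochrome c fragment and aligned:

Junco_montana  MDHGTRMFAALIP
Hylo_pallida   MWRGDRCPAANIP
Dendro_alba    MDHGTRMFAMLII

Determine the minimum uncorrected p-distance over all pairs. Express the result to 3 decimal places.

Pairwise Hamming distances:
  Junco_montana vs Hylo_pallida: 6
  Junco_montana vs Dendro_alba: 2
  Hylo_pallida vs Dendro_alba: 8
The smallest is 2 mismatches, between Junco_montana and Dendro_alba; p = 2/13 = 0.154.

0.154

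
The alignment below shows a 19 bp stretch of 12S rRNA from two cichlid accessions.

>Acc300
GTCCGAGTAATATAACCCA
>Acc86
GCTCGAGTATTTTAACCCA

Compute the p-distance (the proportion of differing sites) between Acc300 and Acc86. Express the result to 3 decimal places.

Differing sites — 2:T/C; 3:C/T; 10:A/T; 12:A/T.
There are 4 differences over 19 sites, so p = 4/19 = 0.211.

0.211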